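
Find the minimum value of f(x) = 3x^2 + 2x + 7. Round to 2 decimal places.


For a quadratic f(x) = ax^2 + bx + c with a > 0, the minimum is at the vertex.
Vertex x-coordinate: x = -b/(2a)
x = -(2) / (2 * 3)
x = -2/6 = -1/3
Substitute back to find the minimum value:
f(-1/3) = 3 * (-1/3)^2 + 2 * (-1/3) + 7
= 1/3 - 2/3 + 7
= 20/3 ≈ 6.67

6.67


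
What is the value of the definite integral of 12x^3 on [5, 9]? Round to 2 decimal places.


Find the antiderivative of 12x^3:
F(x) = 12/4 * x^4
Apply the Fundamental Theorem of Calculus:
F(9) - F(5)
= 12/4 * 9^4 - 12/4 * 5^4
= 12/4 * (6561 - 625)
= 12/4 * 5936
= 17808 = 17808.00

17808.00


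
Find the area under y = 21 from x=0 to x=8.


The area under a constant function y = 21 is a rectangle.
Width = 8 - 0 = 8
Height = 21
Area = width * height
= 8 * 21
= 168

168


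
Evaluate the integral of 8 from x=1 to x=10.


The integral of a constant k over [a, b] equals k * (b - a).
integral from 1 to 10 of 8 dx
= 8 * (10 - 1)
= 8 * 9
= 72

72


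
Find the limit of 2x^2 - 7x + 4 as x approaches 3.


Since polynomials are continuous, we use direct substitution.
lim(x->3) of 2x^2 - 7x + 4
= 2 * 3^2 - 7 * 3 + 4
= 18 - 21 + 4
= 1

1


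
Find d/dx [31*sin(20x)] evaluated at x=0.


Apply the chain rule to differentiate 31*sin(20x):
d/dx [31*sin(20x)]
= 31 * cos(20x) * d/dx(20x)
= 31 * 20 * cos(20x)
= 620 * cos(20x)
Evaluate at x = 0:
= 620 * cos(0)
= 620 * 1
= 620

620


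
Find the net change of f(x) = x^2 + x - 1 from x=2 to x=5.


Net change = f(b) - f(a)
f(x) = x^2 + x - 1
Compute f(5):
f(5) = 1 * 5^2 + 1 * 5 - 1
= 25 + 5 - 1
= 29
Compute f(2):
f(2) = 1 * 2^2 + 1 * 2 - 1
= 4 + 2 - 1
= 5
Net change = 29 - 5 = 24

24


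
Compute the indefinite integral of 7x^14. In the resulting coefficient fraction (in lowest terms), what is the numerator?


Apply the power rule for integration:
integral of ax^n dx = a/(n+1) * x^(n+1) + C
integral of 7x^14 dx
= 7/15 * x^15 + C
The coefficient in lowest terms is 7/15, and its numerator is 7

7


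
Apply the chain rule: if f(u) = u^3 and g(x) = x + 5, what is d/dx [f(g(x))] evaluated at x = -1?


Using the chain rule: (f(g(x)))' = f'(g(x)) * g'(x)
First, find g(-1):
g(-1) = 1 * (-1) + 5 = 4
Next, f'(u) = 3u^2
And g'(x) = 1
So f'(g(-1)) * g'(-1)
= 3 * 4^2 * 1
= 3 * 16 * 1
= 48

48


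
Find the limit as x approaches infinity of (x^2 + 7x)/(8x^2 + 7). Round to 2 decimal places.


For limits at infinity with equal-degree polynomials,
we compare leading coefficients.
Numerator leading term: x^2
Denominator leading term: 8x^2
Divide both by x^2:
lim = (1 + 7/x) / (8 + 7/x^2)
As x -> infinity, the 1/x and 1/x^2 terms vanish:
= 1/8 ≈ 0.13

0.13


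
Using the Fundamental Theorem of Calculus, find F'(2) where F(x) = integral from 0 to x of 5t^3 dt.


By the Fundamental Theorem of Calculus (Part 1):
If F(x) = integral from 0 to x of f(t) dt, then F'(x) = f(x)
Here f(t) = 5t^3
So F'(x) = 5x^3
Evaluate at x = 2:
F'(2) = 5 * 2^3
= 5 * 8
= 40

40


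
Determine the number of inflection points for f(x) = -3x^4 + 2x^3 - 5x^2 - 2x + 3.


Inflection points occur where f''(x) = 0 and concavity changes.
f(x) = -3x^4 + 2x^3 - 5x^2 - 2x + 3
f'(x) = -12x^3 + 6x^2 - 10x - 2
f''(x) = -36x^2 + 12x - 10
This is a quadratic in x. Use the discriminant to count real roots.
Discriminant = (12)^2 - 4 * (-36) * (-10)
= 144 - 1440
= -1296
Since discriminant < 0, f''(x) = 0 has no real solutions.
Number of inflection points: 0

0


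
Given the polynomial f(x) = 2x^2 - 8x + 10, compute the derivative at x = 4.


Differentiate term by term using power and sum rules:
f(x) = 2x^2 - 8x + 10
f'(x) = 4x - 8
Substitute x = 4:
f'(4) = 4 * 4 - 8
= 16 - 8
= 8

8


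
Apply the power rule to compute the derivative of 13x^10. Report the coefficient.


We apply the power rule: d/dx [ax^n] = a*n * x^(n-1)
d/dx [13x^10]
= 13 * 10 * x^(10-1)
= 130x^9
The coefficient is 130

130


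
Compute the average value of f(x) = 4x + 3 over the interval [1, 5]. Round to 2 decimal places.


Average value = 1/(b-a) * integral from a to b of f(x) dx
First compute the integral of 4x + 3:
F(x) = 2x^2 + 3x
F(5) = 2 * 25 + 3 * 5 = 65
F(1) = 2 * 1 + 3 * 1 = 5
Integral = 65 - 5 = 60
Average = 60 / (5 - 1) = 60 / 4
= 15 = 15.00

15.00


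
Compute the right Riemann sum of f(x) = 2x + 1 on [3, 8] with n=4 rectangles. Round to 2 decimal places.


Right Riemann sum uses right endpoints of each subinterval.
Interval: [3, 8], n = 4
dx = (8 - 3) / 4 = 5/4
Right endpoints: [17/4, 11/2, 27/4, 8]
f values: [19/2, 12, 29/2, 17]
Sum = dx * (sum of f values)
= 5/4 * 53
= 265/4 = 66.25

66.25


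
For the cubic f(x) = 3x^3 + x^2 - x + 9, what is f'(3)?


Differentiate f(x) = 3x^3 + x^2 - x + 9 term by term:
f'(x) = 9x^2 + 2x - 1
Substitute x = 3:
f'(3) = 9 * 3^2 + 2 * 3 - 1
= 81 + 6 - 1
= 86

86


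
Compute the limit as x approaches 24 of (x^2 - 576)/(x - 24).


Direct substitution gives 0/0, so we factor the numerator.
Factor: (x^2 - 576) = (x - 24)(x + 24)
Cancel the common factor (x - 24):
(x^2 - 576)/(x - 24) = (x + 24)
Now substitute x = 24:
= (24 + 24) = 48

48


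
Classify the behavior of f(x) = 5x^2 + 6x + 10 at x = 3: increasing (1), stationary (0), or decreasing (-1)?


Compute f'(x) to determine behavior:
f'(x) = 10x + 6
f'(3) = 10 * 3 + 6
= 30 + 6
= 36
Since f'(3) > 0, the function is increasing (1)

1


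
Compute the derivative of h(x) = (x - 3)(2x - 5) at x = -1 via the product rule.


Let u(x) = x - 3 and v(x) = 2x - 5
u'(x) = 1
v'(x) = 2
Product rule: h'(x) = u'(x)*v(x) + u(x)*v'(x)
= 1 * (2x - 5) + (x - 3) * 2
At x = -1:
u(-1) = 1 * (-1) - 3 = -4
v(-1) = 2 * (-1) - 5 = -7
h'(-1) = 1 * (-7) + (-4) * 2
= -7 - 8
= -15

-15


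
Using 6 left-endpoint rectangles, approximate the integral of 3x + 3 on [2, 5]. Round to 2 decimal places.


Left Riemann sum uses left endpoints of each subinterval.
Interval: [2, 5], n = 6
dx = (5 - 2) / 6 = 1/2
Left endpoints: [2, 5/2, 3, 7/2, 4, 9/2]
f values: [9, 21/2, 12, 27/2, 15, 33/2]
Sum = dx * (sum of f values)
= 1/2 * 153/2
= 153/4 = 38.25

38.25


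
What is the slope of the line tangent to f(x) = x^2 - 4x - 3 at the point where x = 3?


The slope of the tangent line equals f'(x) at the point.
f(x) = x^2 - 4x - 3
f'(x) = 2x - 4
At x = 3:
f'(3) = 2 * 3 - 4
= 6 - 4
= 2

2


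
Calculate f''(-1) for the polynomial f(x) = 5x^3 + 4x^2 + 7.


First derivative:
f'(x) = 15x^2 + 8x
Second derivative:
f''(x) = 30x + 8
Substitute x = -1:
f''(-1) = 30 * (-1) + 8
= -30 + 8
= -22

-22


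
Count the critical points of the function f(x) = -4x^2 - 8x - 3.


Find where f'(x) = 0:
f'(x) = -8x - 8
Set f'(x) = 0:
-8x - 8 = 0
x = 8 / (-8) = -1
This is a linear equation in x, so there is exactly one solution.
Number of critical points: 1

1


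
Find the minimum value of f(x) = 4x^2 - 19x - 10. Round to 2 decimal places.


For a quadratic f(x) = ax^2 + bx + c with a > 0, the minimum is at the vertex.
Vertex x-coordinate: x = -b/(2a)
x = -(-19) / (2 * 4)
x = 19/8
Substitute back to find the minimum value:
f(19/8) = 4 * (19/8)^2 - 19 * (19/8) - 10
= 361/16 - 361/8 - 10
= -521/16 ≈ -32.56

-32.56


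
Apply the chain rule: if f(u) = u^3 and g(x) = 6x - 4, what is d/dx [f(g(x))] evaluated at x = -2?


Using the chain rule: (f(g(x)))' = f'(g(x)) * g'(x)
First, find g(-2):
g(-2) = 6 * (-2) - 4 = -16
Next, f'(u) = 3u^2
And g'(x) = 6
So f'(g(-2)) * g'(-2)
= 3 * (-16)^2 * 6
= 3 * 256 * 6
= 4608

4608


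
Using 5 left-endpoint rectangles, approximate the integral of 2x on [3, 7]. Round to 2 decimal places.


Left Riemann sum uses left endpoints of each subinterval.
Interval: [3, 7], n = 5
dx = (7 - 3) / 5 = 4/5
Left endpoints: [3, 19/5, 23/5, 27/5, 31/5]
f values: [6, 38/5, 46/5, 54/5, 62/5]
Sum = dx * (sum of f values)
= 4/5 * 46
= 184/5 = 36.80

36.80


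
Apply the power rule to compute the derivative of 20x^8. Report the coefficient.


We apply the power rule: d/dx [ax^n] = a*n * x^(n-1)
d/dx [20x^8]
= 20 * 8 * x^(8-1)
= 160x^7
The coefficient is 160

160


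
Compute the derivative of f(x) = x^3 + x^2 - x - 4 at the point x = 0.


Differentiate f(x) = x^3 + x^2 - x - 4 term by term:
f'(x) = 3x^2 + 2x - 1
Substitute x = 0:
f'(0) = 3 * 0^2 + 2 * 0 - 1
= 0 + 0 - 1
= -1

-1


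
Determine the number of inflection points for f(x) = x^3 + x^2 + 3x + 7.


Inflection points occur where f''(x) = 0 and concavity changes.
f(x) = x^3 + x^2 + 3x + 7
f'(x) = 3x^2 + 2x + 3
f''(x) = 6x + 2
Set f''(x) = 0:
6x + 2 = 0
x = -2 / 6 = -1/3
Since f''(x) is linear (degree 1), it changes sign at this point.
Therefore there is exactly 1 inflection point.

1


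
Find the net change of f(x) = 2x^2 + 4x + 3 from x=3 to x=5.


Net change = f(b) - f(a)
f(x) = 2x^2 + 4x + 3
Compute f(5):
f(5) = 2 * 5^2 + 4 * 5 + 3
= 50 + 20 + 3
= 73
Compute f(3):
f(3) = 2 * 3^2 + 4 * 3 + 3
= 18 + 12 + 3
= 33
Net change = 73 - 33 = 40

40


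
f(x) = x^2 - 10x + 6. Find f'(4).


Differentiate term by term using power and sum rules:
f(x) = x^2 - 10x + 6
f'(x) = 2x - 10
Substitute x = 4:
f'(4) = 2 * 4 - 10
= 8 - 10
= -2

-2


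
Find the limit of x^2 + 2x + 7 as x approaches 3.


Since polynomials are continuous, we use direct substitution.
lim(x->3) of x^2 + 2x + 7
= 1 * 3^2 + 2 * 3 + 7
= 9 + 6 + 7
= 22

22


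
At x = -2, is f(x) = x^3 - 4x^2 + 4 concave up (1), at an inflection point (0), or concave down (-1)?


Concavity is determined by the sign of f''(x).
f(x) = x^3 - 4x^2 + 4
f'(x) = 3x^2 - 8x
f''(x) = 6x - 8
f''(-2) = 6 * (-2) - 8
= -12 - 8
= -20
Since f''(-2) < 0, the function is concave down (-1)

-1


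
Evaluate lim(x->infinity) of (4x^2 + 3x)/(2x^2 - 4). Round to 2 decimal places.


For limits at infinity with equal-degree polynomials,
we compare leading coefficients.
Numerator leading term: 4x^2
Denominator leading term: 2x^2
Divide both by x^2:
lim = (4 + 3/x) / (2 - 4/x^2)
As x -> infinity, the 1/x and 1/x^2 terms vanish:
= 4/2 = 2 = 2.00

2.00


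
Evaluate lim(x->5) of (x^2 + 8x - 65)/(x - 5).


Direct substitution gives 0/0, so we factor the numerator.
Factor: (x^2 + 8x - 65) = (x - 5)(x + 13)
Cancel the common factor (x - 5):
(x^2 + 8x - 65)/(x - 5) = (x + 13)
Now substitute x = 5:
= (5) - (-13) = 18

18


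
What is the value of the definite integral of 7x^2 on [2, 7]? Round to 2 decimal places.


Find the antiderivative of 7x^2:
F(x) = 7/3 * x^3
Apply the Fundamental Theorem of Calculus:
F(7) - F(2)
= 7/3 * 7^3 - 7/3 * 2^3
= 7/3 * (343 - 8)
= 7/3 * 335
= 2345/3 ≈ 781.67

781.67


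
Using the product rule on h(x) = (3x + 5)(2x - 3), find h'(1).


Let u(x) = 3x + 5 and v(x) = 2x - 3
u'(x) = 3
v'(x) = 2
Product rule: h'(x) = u'(x)*v(x) + u(x)*v'(x)
= 3 * (2x - 3) + (3x + 5) * 2
At x = 1:
u(1) = 3 * 1 + 5 = 8
v(1) = 2 * 1 - 3 = -1
h'(1) = 3 * (-1) + 8 * 2
= -3 + 16
= 13

13


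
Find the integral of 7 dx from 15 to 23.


The integral of a constant k over [a, b] equals k * (b - a).
integral from 15 to 23 of 7 dx
= 7 * (23 - 15)
= 7 * 8
= 56

56


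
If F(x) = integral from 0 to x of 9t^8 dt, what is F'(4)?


By the Fundamental Theorem of Calculus (Part 1):
If F(x) = integral from 0 to x of f(t) dt, then F'(x) = f(x)
Here f(t) = 9t^8
So F'(x) = 9x^8
Evaluate at x = 4:
F'(4) = 9 * 4^8
= 9 * 65536
= 589824

589824


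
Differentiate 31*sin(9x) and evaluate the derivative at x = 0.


Apply the chain rule to differentiate 31*sin(9x):
d/dx [31*sin(9x)]
= 31 * cos(9x) * d/dx(9x)
= 31 * 9 * cos(9x)
= 279 * cos(9x)
Evaluate at x = 0:
= 279 * cos(0)
= 279 * 1
= 279

279


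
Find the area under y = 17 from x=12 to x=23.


The area under a constant function y = 17 is a rectangle.
Width = 23 - 12 = 11
Height = 17
Area = width * height
= 11 * 17
= 187

187


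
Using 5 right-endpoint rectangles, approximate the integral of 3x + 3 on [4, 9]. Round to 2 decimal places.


Right Riemann sum uses right endpoints of each subinterval.
Interval: [4, 9], n = 5
dx = (9 - 4) / 5 = 1
Right endpoints: [5, 6, 7, 8, 9]
f values: [18, 21, 24, 27, 30]
Sum = dx * (sum of f values)
= 1 * 120
= 120 = 120.00

120.00


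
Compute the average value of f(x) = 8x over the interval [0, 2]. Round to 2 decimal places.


Average value = 1/(b-a) * integral from a to b of f(x) dx
First compute the integral of 8x:
F(x) = 4x^2
F(2) = 4 * 4 + 0 * 2 = 16
F(0) = 4 * 0 + 0 * 0 = 0
Integral = 16 - 0 = 16
Average = 16 / (2 - 0) = 16 / 2
= 8 = 8.00

8.00


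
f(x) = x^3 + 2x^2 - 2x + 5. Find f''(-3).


First derivative:
f'(x) = 3x^2 + 4x - 2
Second derivative:
f''(x) = 6x + 4
Substitute x = -3:
f''(-3) = 6 * (-3) + 4
= -18 + 4
= -14

-14


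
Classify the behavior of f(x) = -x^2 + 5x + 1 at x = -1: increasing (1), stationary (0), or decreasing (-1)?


Compute f'(x) to determine behavior:
f'(x) = -2x + 5
f'(-1) = -2 * (-1) + 5
= 2 + 5
= 7
Since f'(-1) > 0, the function is increasing (1)

1


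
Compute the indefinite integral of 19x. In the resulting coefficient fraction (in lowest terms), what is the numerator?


Apply the power rule for integration:
integral of ax^n dx = a/(n+1) * x^(n+1) + C
integral of 19x dx
= 19/2 * x^2 + C
The coefficient in lowest terms is 19/2, and its numerator is 19

19


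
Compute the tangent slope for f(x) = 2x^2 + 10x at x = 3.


The slope of the tangent line equals f'(x) at the point.
f(x) = 2x^2 + 10x
f'(x) = 4x + 10
At x = 3:
f'(3) = 4 * 3 + 10
= 12 + 10
= 22

22


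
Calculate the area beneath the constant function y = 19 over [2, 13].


The area under a constant function y = 19 is a rectangle.
Width = 13 - 2 = 11
Height = 19
Area = width * height
= 11 * 19
= 209

209


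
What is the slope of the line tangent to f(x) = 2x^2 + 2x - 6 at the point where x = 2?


The slope of the tangent line equals f'(x) at the point.
f(x) = 2x^2 + 2x - 6
f'(x) = 4x + 2
At x = 2:
f'(2) = 4 * 2 + 2
= 8 + 2
= 10

10


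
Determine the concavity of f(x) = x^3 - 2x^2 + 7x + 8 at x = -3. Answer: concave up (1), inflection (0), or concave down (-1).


Concavity is determined by the sign of f''(x).
f(x) = x^3 - 2x^2 + 7x + 8
f'(x) = 3x^2 - 4x + 7
f''(x) = 6x - 4
f''(-3) = 6 * (-3) - 4
= -18 - 4
= -22
Since f''(-3) < 0, the function is concave down (-1)

-1


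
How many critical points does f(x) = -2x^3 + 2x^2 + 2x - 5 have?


Find where f'(x) = 0:
f(x) = -2x^3 + 2x^2 + 2x - 5
f'(x) = -6x^2 + 4x + 2
This is a quadratic in x. Use the discriminant to count real roots.
Discriminant = (4)^2 - 4 * (-6) * 2
= 16 - (-48)
= 64
Since discriminant > 0, f'(x) = 0 has 2 real solutions.
Number of critical points: 2

2


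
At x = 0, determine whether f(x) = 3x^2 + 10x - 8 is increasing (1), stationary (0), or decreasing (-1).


Compute f'(x) to determine behavior:
f'(x) = 6x + 10
f'(0) = 6 * 0 + 10
= 0 + 10
= 10
Since f'(0) > 0, the function is increasing (1)

1


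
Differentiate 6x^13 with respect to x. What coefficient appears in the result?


We apply the power rule: d/dx [ax^n] = a*n * x^(n-1)
d/dx [6x^13]
= 6 * 13 * x^(13-1)
= 78x^12
The coefficient is 78

78


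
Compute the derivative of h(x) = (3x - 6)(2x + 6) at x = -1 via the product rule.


Let u(x) = 3x - 6 and v(x) = 2x + 6
u'(x) = 3
v'(x) = 2
Product rule: h'(x) = u'(x)*v(x) + u(x)*v'(x)
= 3 * (2x + 6) + (3x - 6) * 2
At x = -1:
u(-1) = 3 * (-1) - 6 = -9
v(-1) = 2 * (-1) + 6 = 4
h'(-1) = 3 * 4 + (-9) * 2
= 12 - 18
= -6

-6


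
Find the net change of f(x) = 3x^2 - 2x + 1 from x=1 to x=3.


Net change = f(b) - f(a)
f(x) = 3x^2 - 2x + 1
Compute f(3):
f(3) = 3 * 3^2 - 2 * 3 + 1
= 27 - 6 + 1
= 22
Compute f(1):
f(1) = 3 * 1^2 - 2 * 1 + 1
= 3 - 2 + 1
= 2
Net change = 22 - 2 = 20

20


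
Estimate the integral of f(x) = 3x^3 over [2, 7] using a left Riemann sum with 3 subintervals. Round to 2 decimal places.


Left Riemann sum uses left endpoints of each subinterval.
Interval: [2, 7], n = 3
dx = (7 - 2) / 3 = 5/3
Left endpoints: [2, 11/3, 16/3]
f values: [24, 1331/9, 4096/9]
Sum = dx * (sum of f values)
= 5/3 * 627
= 1045 = 1045.00

1045.00


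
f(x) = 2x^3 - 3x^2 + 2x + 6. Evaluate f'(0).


Differentiate f(x) = 2x^3 - 3x^2 + 2x + 6 term by term:
f'(x) = 6x^2 - 6x + 2
Substitute x = 0:
f'(0) = 6 * 0^2 - 6 * 0 + 2
= 0 + 0 + 2
= 2

2


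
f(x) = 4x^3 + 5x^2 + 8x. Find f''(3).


First derivative:
f'(x) = 12x^2 + 10x + 8
Second derivative:
f''(x) = 24x + 10
Substitute x = 3:
f''(3) = 24 * 3 + 10
= 72 + 10
= 82

82


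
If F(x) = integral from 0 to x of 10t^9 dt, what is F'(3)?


By the Fundamental Theorem of Calculus (Part 1):
If F(x) = integral from 0 to x of f(t) dt, then F'(x) = f(x)
Here f(t) = 10t^9
So F'(x) = 10x^9
Evaluate at x = 3:
F'(3) = 10 * 3^9
= 10 * 19683
= 196830

196830


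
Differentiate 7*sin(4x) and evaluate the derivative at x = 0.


Apply the chain rule to differentiate 7*sin(4x):
d/dx [7*sin(4x)]
= 7 * cos(4x) * d/dx(4x)
= 7 * 4 * cos(4x)
= 28 * cos(4x)
Evaluate at x = 0:
= 28 * cos(0)
= 28 * 1
= 28

28


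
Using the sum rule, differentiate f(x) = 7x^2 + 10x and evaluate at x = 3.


Differentiate term by term using power and sum rules:
f(x) = 7x^2 + 10x
f'(x) = 14x + 10
Substitute x = 3:
f'(3) = 14 * 3 + 10
= 42 + 10
= 52

52


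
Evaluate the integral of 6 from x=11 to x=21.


The integral of a constant k over [a, b] equals k * (b - a).
integral from 11 to 21 of 6 dx
= 6 * (21 - 11)
= 6 * 10
= 60

60


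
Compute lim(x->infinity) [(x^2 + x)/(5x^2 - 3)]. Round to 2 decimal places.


For limits at infinity with equal-degree polynomials,
we compare leading coefficients.
Numerator leading term: x^2
Denominator leading term: 5x^2
Divide both by x^2:
lim = (1 + 1/x) / (5 - 3/x^2)
As x -> infinity, the 1/x and 1/x^2 terms vanish:
= 1/5 = 0.20

0.20


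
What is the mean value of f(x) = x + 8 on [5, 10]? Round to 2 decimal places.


Average value = 1/(b-a) * integral from a to b of f(x) dx
First compute the integral of x + 8:
F(x) = (1/2)x^2 + 8x
F(10) = 1/2 * 100 + 8 * 10 = 130
F(5) = 1/2 * 25 + 8 * 5 = 105/2
Integral = 130 - 105/2 = 155/2
Average = (155/2) / (10 - 5) = (155/2) / 5
= 31/2 = 15.50

15.50


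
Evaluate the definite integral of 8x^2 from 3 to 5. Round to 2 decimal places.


Find the antiderivative of 8x^2:
F(x) = 8/3 * x^3
Apply the Fundamental Theorem of Calculus:
F(5) - F(3)
= 8/3 * 5^3 - 8/3 * 3^3
= 8/3 * (125 - 27)
= 8/3 * 98
= 784/3 ≈ 261.33

261.33


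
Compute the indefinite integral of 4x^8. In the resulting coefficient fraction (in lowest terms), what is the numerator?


Apply the power rule for integration:
integral of ax^n dx = a/(n+1) * x^(n+1) + C
integral of 4x^8 dx
= 4/9 * x^9 + C
The coefficient in lowest terms is 4/9, and its numerator is 4

4


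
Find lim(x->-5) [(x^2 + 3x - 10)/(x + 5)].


Direct substitution gives 0/0, so we factor the numerator.
Factor: (x^2 + 3x - 10) = (x + 5)(x - 2)
Cancel the common factor (x + 5):
(x^2 + 3x - 10)/(x + 5) = (x - 2)
Now substitute x = -5:
= (-5) - (2) = -7

-7


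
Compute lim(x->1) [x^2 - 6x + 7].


Since polynomials are continuous, we use direct substitution.
lim(x->1) of x^2 - 6x + 7
= 1 * 1^2 - 6 * 1 + 7
= 1 - 6 + 7
= 2

2


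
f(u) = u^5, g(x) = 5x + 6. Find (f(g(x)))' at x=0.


Using the chain rule: (f(g(x)))' = f'(g(x)) * g'(x)
First, find g(0):
g(0) = 5 * 0 + 6 = 6
Next, f'(u) = 5u^4
And g'(x) = 5
So f'(g(0)) * g'(0)
= 5 * 6^4 * 5
= 5 * 1296 * 5
= 32400

32400


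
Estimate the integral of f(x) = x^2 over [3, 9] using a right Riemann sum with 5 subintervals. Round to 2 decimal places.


Right Riemann sum uses right endpoints of each subinterval.
Interval: [3, 9], n = 5
dx = (9 - 3) / 5 = 6/5
Right endpoints: [21/5, 27/5, 33/5, 39/5, 9]
f values: [441/25, 729/25, 1089/25, 1521/25, 81]
Sum = dx * (sum of f values)
= 6/5 * 1161/5
= 6966/25 = 278.64

278.64


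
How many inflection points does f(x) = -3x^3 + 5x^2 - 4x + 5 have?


Inflection points occur where f''(x) = 0 and concavity changes.
f(x) = -3x^3 + 5x^2 - 4x + 5
f'(x) = -9x^2 + 10x - 4
f''(x) = -18x + 10
Set f''(x) = 0:
-18x + 10 = 0
x = -10 / (-18) = 5/9
Since f''(x) is linear (degree 1), it changes sign at this point.
Therefore there is exactly 1 inflection point.

1


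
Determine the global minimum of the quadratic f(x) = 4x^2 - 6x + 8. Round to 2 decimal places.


For a quadratic f(x) = ax^2 + bx + c with a > 0, the minimum is at the vertex.
Vertex x-coordinate: x = -b/(2a)
x = -(-6) / (2 * 4)
x = 6/8 = 3/4
Substitute back to find the minimum value:
f(3/4) = 4 * (3/4)^2 - 6 * (3/4) + 8
= 9/4 - 9/2 + 8
= 23/4 = 5.75

5.75


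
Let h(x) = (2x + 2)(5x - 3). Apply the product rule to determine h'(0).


Let u(x) = 2x + 2 and v(x) = 5x - 3
u'(x) = 2
v'(x) = 5
Product rule: h'(x) = u'(x)*v(x) + u(x)*v'(x)
= 2 * (5x - 3) + (2x + 2) * 5
At x = 0:
u(0) = 2 * 0 + 2 = 2
v(0) = 5 * 0 - 3 = -3
h'(0) = 2 * (-3) + 2 * 5
= -6 + 10
= 4

4


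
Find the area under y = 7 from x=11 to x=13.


The area under a constant function y = 7 is a rectangle.
Width = 13 - 11 = 2
Height = 7
Area = width * height
= 2 * 7
= 14

14


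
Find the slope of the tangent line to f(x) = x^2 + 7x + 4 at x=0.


The slope of the tangent line equals f'(x) at the point.
f(x) = x^2 + 7x + 4
f'(x) = 2x + 7
At x = 0:
f'(0) = 2 * 0 + 7
= 0 + 7
= 7

7


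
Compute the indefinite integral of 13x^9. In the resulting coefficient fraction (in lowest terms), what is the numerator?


Apply the power rule for integration:
integral of ax^n dx = a/(n+1) * x^(n+1) + C
integral of 13x^9 dx
= 13/10 * x^10 + C
The coefficient in lowest terms is 13/10, and its numerator is 13

13


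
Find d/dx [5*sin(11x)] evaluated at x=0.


Apply the chain rule to differentiate 5*sin(11x):
d/dx [5*sin(11x)]
= 5 * cos(11x) * d/dx(11x)
= 5 * 11 * cos(11x)
= 55 * cos(11x)
Evaluate at x = 0:
= 55 * cos(0)
= 55 * 1
= 55

55


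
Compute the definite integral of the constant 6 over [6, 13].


The integral of a constant k over [a, b] equals k * (b - a).
integral from 6 to 13 of 6 dx
= 6 * (13 - 6)
= 6 * 7
= 42

42


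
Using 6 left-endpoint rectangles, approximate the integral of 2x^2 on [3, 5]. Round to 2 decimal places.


Left Riemann sum uses left endpoints of each subinterval.
Interval: [3, 5], n = 6
dx = (5 - 3) / 6 = 1/3
Left endpoints: [3, 10/3, 11/3, 4, 13/3, 14/3]
f values: [18, 200/9, 242/9, 32, 338/9, 392/9]
Sum = dx * (sum of f values)
= 1/3 * 1622/9
= 1622/27 ≈ 60.07

60.07


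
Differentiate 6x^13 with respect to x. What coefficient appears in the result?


We apply the power rule: d/dx [ax^n] = a*n * x^(n-1)
d/dx [6x^13]
= 6 * 13 * x^(13-1)
= 78x^12
The coefficient is 78

78


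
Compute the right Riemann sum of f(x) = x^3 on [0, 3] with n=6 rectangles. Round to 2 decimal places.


Right Riemann sum uses right endpoints of each subinterval.
Interval: [0, 3], n = 6
dx = (3 - 0) / 6 = 1/2
Right endpoints: [1/2, 1, 3/2, 2, 5/2, 3]
f values: [1/8, 1, 27/8, 8, 125/8, 27]
Sum = dx * (sum of f values)
= 1/2 * 441/8
= 441/16 ≈ 27.56

27.56


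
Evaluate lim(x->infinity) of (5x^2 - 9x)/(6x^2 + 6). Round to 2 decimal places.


For limits at infinity with equal-degree polynomials,
we compare leading coefficients.
Numerator leading term: 5x^2
Denominator leading term: 6x^2
Divide both by x^2:
lim = (5 - 9/x) / (6 + 6/x^2)
As x -> infinity, the 1/x and 1/x^2 terms vanish:
= 5/6 ≈ 0.83

0.83


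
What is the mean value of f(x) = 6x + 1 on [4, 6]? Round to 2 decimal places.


Average value = 1/(b-a) * integral from a to b of f(x) dx
First compute the integral of 6x + 1:
F(x) = 3x^2 + x
F(6) = 3 * 36 + 1 * 6 = 114
F(4) = 3 * 16 + 1 * 4 = 52
Integral = 114 - 52 = 62
Average = 62 / (6 - 4) = 62 / 2
= 31 = 31.00

31.00


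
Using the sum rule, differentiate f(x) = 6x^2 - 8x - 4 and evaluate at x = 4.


Differentiate term by term using power and sum rules:
f(x) = 6x^2 - 8x - 4
f'(x) = 12x - 8
Substitute x = 4:
f'(4) = 12 * 4 - 8
= 48 - 8
= 40

40


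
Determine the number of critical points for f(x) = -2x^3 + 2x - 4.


Find where f'(x) = 0:
f(x) = -2x^3 + 2x - 4
f'(x) = -6x^2 + 2
This is a quadratic in x. Use the discriminant to count real roots.
Discriminant = (0)^2 - 4 * (-6) * 2
= 0 - (-48)
= 48
Since discriminant > 0, f'(x) = 0 has 2 real solutions.
Number of critical points: 2

2


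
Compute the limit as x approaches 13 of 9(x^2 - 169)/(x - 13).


Direct substitution gives 0/0, so we factor the numerator.
Factor: 9(x^2 - 169) = 9 * (x - 13)(x + 13)
Cancel the common factor (x - 13):
9(x^2 - 169)/(x - 13) = 9 * (x + 13)
Now substitute x = 13:
= 9 * (13 + 13) = 234

234


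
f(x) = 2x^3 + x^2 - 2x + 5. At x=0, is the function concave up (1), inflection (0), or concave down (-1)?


Concavity is determined by the sign of f''(x).
f(x) = 2x^3 + x^2 - 2x + 5
f'(x) = 6x^2 + 2x - 2
f''(x) = 12x + 2
f''(0) = 12 * 0 + 2
= 0 + 2
= 2
Since f''(0) > 0, the function is concave up (1)

1


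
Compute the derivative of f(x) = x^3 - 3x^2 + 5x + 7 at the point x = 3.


Differentiate f(x) = x^3 - 3x^2 + 5x + 7 term by term:
f'(x) = 3x^2 - 6x + 5
Substitute x = 3:
f'(3) = 3 * 3^2 - 6 * 3 + 5
= 27 - 18 + 5
= 14

14


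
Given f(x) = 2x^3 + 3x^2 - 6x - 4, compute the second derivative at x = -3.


First derivative:
f'(x) = 6x^2 + 6x - 6
Second derivative:
f''(x) = 12x + 6
Substitute x = -3:
f''(-3) = 12 * (-3) + 6
= -36 + 6
= -30

-30


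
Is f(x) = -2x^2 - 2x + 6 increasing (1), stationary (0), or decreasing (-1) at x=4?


Compute f'(x) to determine behavior:
f'(x) = -4x - 2
f'(4) = -4 * 4 - 2
= -16 - 2
= -18
Since f'(4) < 0, the function is decreasing (-1)

-1


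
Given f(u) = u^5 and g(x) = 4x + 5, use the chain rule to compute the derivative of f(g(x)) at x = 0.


Using the chain rule: (f(g(x)))' = f'(g(x)) * g'(x)
First, find g(0):
g(0) = 4 * 0 + 5 = 5
Next, f'(u) = 5u^4
And g'(x) = 4
So f'(g(0)) * g'(0)
= 5 * 5^4 * 4
= 5 * 625 * 4
= 12500

12500


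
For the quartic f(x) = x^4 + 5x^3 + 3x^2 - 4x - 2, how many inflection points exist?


Inflection points occur where f''(x) = 0 and concavity changes.
f(x) = x^4 + 5x^3 + 3x^2 - 4x - 2
f'(x) = 4x^3 + 15x^2 + 6x - 4
f''(x) = 12x^2 + 30x + 6
This is a quadratic in x. Use the discriminant to count real roots.
Discriminant = (30)^2 - 4 * 12 * 6
= 900 - 288
= 612
Since discriminant > 0, f''(x) = 0 has 2 distinct real solutions.
A quadratic with two distinct real roots changes sign at each root, so concavity changes at both.
Number of inflection points: 2

2


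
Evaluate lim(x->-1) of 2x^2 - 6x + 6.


Since polynomials are continuous, we use direct substitution.
lim(x->-1) of 2x^2 - 6x + 6
= 2 * (-1)^2 - 6 * (-1) + 6
= 2 + 6 + 6
= 14

14


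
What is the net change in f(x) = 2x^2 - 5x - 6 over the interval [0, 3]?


Net change = f(b) - f(a)
f(x) = 2x^2 - 5x - 6
Compute f(3):
f(3) = 2 * 3^2 - 5 * 3 - 6
= 18 - 15 - 6
= -3
Compute f(0):
f(0) = 2 * 0^2 - 5 * 0 - 6
= 0 + 0 - 6
= -6
Net change = -3 - (-6) = 3

3


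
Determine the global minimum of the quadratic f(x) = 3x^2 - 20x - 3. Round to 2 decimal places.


For a quadratic f(x) = ax^2 + bx + c with a > 0, the minimum is at the vertex.
Vertex x-coordinate: x = -b/(2a)
x = -(-20) / (2 * 3)
x = 20/6 = 10/3
Substitute back to find the minimum value:
f(10/3) = 3 * (10/3)^2 - 20 * (10/3) - 3
= 100/3 - 200/3 - 3
= -109/3 ≈ -36.33

-36.33


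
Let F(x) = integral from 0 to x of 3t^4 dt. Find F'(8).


By the Fundamental Theorem of Calculus (Part 1):
If F(x) = integral from 0 to x of f(t) dt, then F'(x) = f(x)
Here f(t) = 3t^4
So F'(x) = 3x^4
Evaluate at x = 8:
F'(8) = 3 * 8^4
= 3 * 4096
= 12288

12288


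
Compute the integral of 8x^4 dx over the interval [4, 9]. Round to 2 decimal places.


Find the antiderivative of 8x^4:
F(x) = 8/5 * x^5
Apply the Fundamental Theorem of Calculus:
F(9) - F(4)
= 8/5 * 9^5 - 8/5 * 4^5
= 8/5 * (59049 - 1024)
= 8/5 * 58025
= 92840 = 92840.00

92840.00


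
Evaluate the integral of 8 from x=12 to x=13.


The integral of a constant k over [a, b] equals k * (b - a).
integral from 12 to 13 of 8 dx
= 8 * (13 - 12)
= 8 * 1
= 8

8


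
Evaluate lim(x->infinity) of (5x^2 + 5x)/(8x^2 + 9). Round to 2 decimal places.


For limits at infinity with equal-degree polynomials,
we compare leading coefficients.
Numerator leading term: 5x^2
Denominator leading term: 8x^2
Divide both by x^2:
lim = (5 + 5/x) / (8 + 9/x^2)
As x -> infinity, the 1/x and 1/x^2 terms vanish:
= 5/8 ≈ 0.63

0.63


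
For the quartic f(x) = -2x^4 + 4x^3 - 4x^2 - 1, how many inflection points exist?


Inflection points occur where f''(x) = 0 and concavity changes.
f(x) = -2x^4 + 4x^3 - 4x^2 - 1
f'(x) = -8x^3 + 12x^2 - 8x
f''(x) = -24x^2 + 24x - 8
This is a quadratic in x. Use the discriminant to count real roots.
Discriminant = (24)^2 - 4 * (-24) * (-8)
= 576 - 768
= -192
Since discriminant < 0, f''(x) = 0 has no real solutions.
Number of inflection points: 0

0


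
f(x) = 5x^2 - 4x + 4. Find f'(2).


Differentiate term by term using power and sum rules:
f(x) = 5x^2 - 4x + 4
f'(x) = 10x - 4
Substitute x = 2:
f'(2) = 10 * 2 - 4
= 20 - 4
= 16

16


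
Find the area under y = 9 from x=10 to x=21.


The area under a constant function y = 9 is a rectangle.
Width = 21 - 10 = 11
Height = 9
Area = width * height
= 11 * 9
= 99

99


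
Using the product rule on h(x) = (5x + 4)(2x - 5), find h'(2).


Let u(x) = 5x + 4 and v(x) = 2x - 5
u'(x) = 5
v'(x) = 2
Product rule: h'(x) = u'(x)*v(x) + u(x)*v'(x)
= 5 * (2x - 5) + (5x + 4) * 2
At x = 2:
u(2) = 5 * 2 + 4 = 14
v(2) = 2 * 2 - 5 = -1
h'(2) = 5 * (-1) + 14 * 2
= -5 + 28
= 23

23


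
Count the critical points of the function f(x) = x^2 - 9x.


Find where f'(x) = 0:
f'(x) = 2x - 9
Set f'(x) = 0:
2x - 9 = 0
x = 9 / 2 = 9/2
This is a linear equation in x, so there is exactly one solution.
Number of critical points: 1

1


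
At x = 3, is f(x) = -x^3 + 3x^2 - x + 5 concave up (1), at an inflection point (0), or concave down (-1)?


Concavity is determined by the sign of f''(x).
f(x) = -x^3 + 3x^2 - x + 5
f'(x) = -3x^2 + 6x - 1
f''(x) = -6x + 6
f''(3) = -6 * 3 + 6
= -18 + 6
= -12
Since f''(3) < 0, the function is concave down (-1)

-1


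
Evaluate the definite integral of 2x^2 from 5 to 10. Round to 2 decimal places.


Find the antiderivative of 2x^2:
F(x) = 2/3 * x^3
Apply the Fundamental Theorem of Calculus:
F(10) - F(5)
= 2/3 * 10^3 - 2/3 * 5^3
= 2/3 * (1000 - 125)
= 2/3 * 875
= 1750/3 ≈ 583.33

583.33


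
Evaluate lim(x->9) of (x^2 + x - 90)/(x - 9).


Direct substitution gives 0/0, so we factor the numerator.
Factor: (x^2 + x - 90) = (x - 9)(x + 10)
Cancel the common factor (x - 9):
(x^2 + x - 90)/(x - 9) = (x + 10)
Now substitute x = 9:
= (9) - (-10) = 19

19


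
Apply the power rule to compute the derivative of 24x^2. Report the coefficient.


We apply the power rule: d/dx [ax^n] = a*n * x^(n-1)
d/dx [24x^2]
= 24 * 2 * x^(2-1)
= 48x
The coefficient is 48

48


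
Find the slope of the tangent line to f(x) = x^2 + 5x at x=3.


The slope of the tangent line equals f'(x) at the point.
f(x) = x^2 + 5x
f'(x) = 2x + 5
At x = 3:
f'(3) = 2 * 3 + 5
= 6 + 5
= 11

11


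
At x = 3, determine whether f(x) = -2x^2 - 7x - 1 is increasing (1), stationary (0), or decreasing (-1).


Compute f'(x) to determine behavior:
f'(x) = -4x - 7
f'(3) = -4 * 3 - 7
= -12 - 7
= -19
Since f'(3) < 0, the function is decreasing (-1)

-1


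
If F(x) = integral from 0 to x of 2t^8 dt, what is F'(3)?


By the Fundamental Theorem of Calculus (Part 1):
If F(x) = integral from 0 to x of f(t) dt, then F'(x) = f(x)
Here f(t) = 2t^8
So F'(x) = 2x^8
Evaluate at x = 3:
F'(3) = 2 * 3^8
= 2 * 6561
= 13122

13122


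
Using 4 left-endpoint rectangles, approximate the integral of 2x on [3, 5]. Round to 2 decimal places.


Left Riemann sum uses left endpoints of each subinterval.
Interval: [3, 5], n = 4
dx = (5 - 3) / 4 = 1/2
Left endpoints: [3, 7/2, 4, 9/2]
f values: [6, 7, 8, 9]
Sum = dx * (sum of f values)
= 1/2 * 30
= 15 = 15.00

15.00


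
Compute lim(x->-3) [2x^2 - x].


Since polynomials are continuous, we use direct substitution.
lim(x->-3) of 2x^2 - x
= 2 * (-3)^2 - 1 * (-3) + 0
= 18 + 3 + 0
= 21

21


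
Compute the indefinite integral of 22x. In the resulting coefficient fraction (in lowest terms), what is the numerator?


Apply the power rule for integration:
integral of ax^n dx = a/(n+1) * x^(n+1) + C
integral of 22x dx
= 22/2 * x^2 + C
= 11 * x^2 + C
The coefficient in lowest terms is 11 = 11/1, so its numerator is 11

11


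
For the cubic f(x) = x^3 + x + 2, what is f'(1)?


Differentiate f(x) = x^3 + x + 2 term by term:
f'(x) = 3x^2 + 1
Substitute x = 1:
f'(1) = 3 * 1^2 + 0 * 1 + 1
= 3 + 0 + 1
= 4

4


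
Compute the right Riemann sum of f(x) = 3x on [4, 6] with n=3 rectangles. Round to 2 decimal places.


Right Riemann sum uses right endpoints of each subinterval.
Interval: [4, 6], n = 3
dx = (6 - 4) / 3 = 2/3
Right endpoints: [14/3, 16/3, 6]
f values: [14, 16, 18]
Sum = dx * (sum of f values)
= 2/3 * 48
= 32 = 32.00

32.00


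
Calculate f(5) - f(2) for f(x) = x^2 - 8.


Net change = f(b) - f(a)
f(x) = x^2 - 8
Compute f(5):
f(5) = 1 * 5^2 + 0 * 5 - 8
= 25 + 0 - 8
= 17
Compute f(2):
f(2) = 1 * 2^2 + 0 * 2 - 8
= 4 + 0 - 8
= -4
Net change = 17 - (-4) = 21

21


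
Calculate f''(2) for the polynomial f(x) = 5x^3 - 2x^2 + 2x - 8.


First derivative:
f'(x) = 15x^2 - 4x + 2
Second derivative:
f''(x) = 30x - 4
Substitute x = 2:
f''(2) = 30 * 2 - 4
= 60 - 4
= 56

56


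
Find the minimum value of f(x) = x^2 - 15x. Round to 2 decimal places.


For a quadratic f(x) = ax^2 + bx + c with a > 0, the minimum is at the vertex.
Vertex x-coordinate: x = -b/(2a)
x = -(-15) / (2 * 1)
x = 15/2
Substitute back to find the minimum value:
f(15/2) = 1 * (15/2)^2 - 15 * (15/2) + 0
= 225/4 - 225/2 + 0
= -225/4 = -56.25

-56.25


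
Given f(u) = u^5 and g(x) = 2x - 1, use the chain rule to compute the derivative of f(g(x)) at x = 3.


Using the chain rule: (f(g(x)))' = f'(g(x)) * g'(x)
First, find g(3):
g(3) = 2 * 3 - 1 = 5
Next, f'(u) = 5u^4
And g'(x) = 2
So f'(g(3)) * g'(3)
= 5 * 5^4 * 2
= 5 * 625 * 2
= 6250

6250


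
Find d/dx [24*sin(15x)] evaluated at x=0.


Apply the chain rule to differentiate 24*sin(15x):
d/dx [24*sin(15x)]
= 24 * cos(15x) * d/dx(15x)
= 24 * 15 * cos(15x)
= 360 * cos(15x)
Evaluate at x = 0:
= 360 * cos(0)
= 360 * 1
= 360

360


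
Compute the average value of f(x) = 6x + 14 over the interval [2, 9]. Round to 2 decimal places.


Average value = 1/(b-a) * integral from a to b of f(x) dx
First compute the integral of 6x + 14:
F(x) = 3x^2 + 14x
F(9) = 3 * 81 + 14 * 9 = 369
F(2) = 3 * 4 + 14 * 2 = 40
Integral = 369 - 40 = 329
Average = 329 / (9 - 2) = 329 / 7
= 47 = 47.00

47.00


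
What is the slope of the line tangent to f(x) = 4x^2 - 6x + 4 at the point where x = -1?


The slope of the tangent line equals f'(x) at the point.
f(x) = 4x^2 - 6x + 4
f'(x) = 8x - 6
At x = -1:
f'(-1) = 8 * (-1) - 6
= -8 - 6
= -14

-14


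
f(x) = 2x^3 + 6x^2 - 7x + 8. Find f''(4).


First derivative:
f'(x) = 6x^2 + 12x - 7
Second derivative:
f''(x) = 12x + 12
Substitute x = 4:
f''(4) = 12 * 4 + 12
= 48 + 12
= 60

60


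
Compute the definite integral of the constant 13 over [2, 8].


The integral of a constant k over [a, b] equals k * (b - a).
integral from 2 to 8 of 13 dx
= 13 * (8 - 2)
= 13 * 6
= 78

78


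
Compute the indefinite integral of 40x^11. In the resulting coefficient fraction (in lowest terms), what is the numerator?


Apply the power rule for integration:
integral of ax^n dx = a/(n+1) * x^(n+1) + C
integral of 40x^11 dx
= 40/12 * x^12 + C
= 10/3 * x^12 + C
The coefficient in lowest terms is 10/3, and its numerator is 10

10


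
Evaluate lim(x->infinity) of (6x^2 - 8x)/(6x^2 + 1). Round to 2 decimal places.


For limits at infinity with equal-degree polynomials,
we compare leading coefficients.
Numerator leading term: 6x^2
Denominator leading term: 6x^2
Divide both by x^2:
lim = (6 - 8/x) / (6 + 1/x^2)
As x -> infinity, the 1/x and 1/x^2 terms vanish:
= 6/6 = 1 = 1.00

1.00


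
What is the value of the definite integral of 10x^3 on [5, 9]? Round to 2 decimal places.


Find the antiderivative of 10x^3:
F(x) = 10/4 * x^4
Apply the Fundamental Theorem of Calculus:
F(9) - F(5)
= 10/4 * 9^4 - 10/4 * 5^4
= 10/4 * (6561 - 625)
= 10/4 * 5936
= 14840 = 14840.00

14840.00


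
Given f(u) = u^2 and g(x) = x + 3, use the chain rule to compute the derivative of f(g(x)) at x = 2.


Using the chain rule: (f(g(x)))' = f'(g(x)) * g'(x)
First, find g(2):
g(2) = 1 * 2 + 3 = 5
Next, f'(u) = 2u
And g'(x) = 1
So f'(g(2)) * g'(2)
= 2 * 5 * 1
= 10

10


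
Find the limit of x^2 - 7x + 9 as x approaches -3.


Since polynomials are continuous, we use direct substitution.
lim(x->-3) of x^2 - 7x + 9
= 1 * (-3)^2 - 7 * (-3) + 9
= 9 + 21 + 9
= 39

39


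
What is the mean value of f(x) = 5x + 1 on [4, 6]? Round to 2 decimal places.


Average value = 1/(b-a) * integral from a to b of f(x) dx
First compute the integral of 5x + 1:
F(x) = (5/2)x^2 + x
F(6) = 5/2 * 36 + 1 * 6 = 96
F(4) = 5/2 * 16 + 1 * 4 = 44
Integral = 96 - 44 = 52
Average = 52 / (6 - 4) = 52 / 2
= 26 = 26.00

26.00


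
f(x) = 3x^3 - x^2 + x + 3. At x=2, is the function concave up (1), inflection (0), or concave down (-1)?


Concavity is determined by the sign of f''(x).
f(x) = 3x^3 - x^2 + x + 3
f'(x) = 9x^2 - 2x + 1
f''(x) = 18x - 2
f''(2) = 18 * 2 - 2
= 36 - 2
= 34
Since f''(2) > 0, the function is concave up (1)

1


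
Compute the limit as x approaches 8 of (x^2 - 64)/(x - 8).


Direct substitution gives 0/0, so we factor the numerator.
Factor: (x^2 - 64) = (x - 8)(x + 8)
Cancel the common factor (x - 8):
(x^2 - 64)/(x - 8) = (x + 8)
Now substitute x = 8:
= (8 + 8) = 16

16


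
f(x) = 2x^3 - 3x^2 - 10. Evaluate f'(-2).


Differentiate f(x) = 2x^3 - 3x^2 - 10 term by term:
f'(x) = 6x^2 - 6x
Substitute x = -2:
f'(-2) = 6 * (-2)^2 - 6 * (-2) + 0
= 24 + 12 + 0
= 36

36


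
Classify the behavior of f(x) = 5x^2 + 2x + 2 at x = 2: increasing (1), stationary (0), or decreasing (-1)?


Compute f'(x) to determine behavior:
f'(x) = 10x + 2
f'(2) = 10 * 2 + 2
= 20 + 2
= 22
Since f'(2) > 0, the function is increasing (1)

1


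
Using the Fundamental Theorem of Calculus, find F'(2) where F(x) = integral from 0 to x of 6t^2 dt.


By the Fundamental Theorem of Calculus (Part 1):
If F(x) = integral from 0 to x of f(t) dt, then F'(x) = f(x)
Here f(t) = 6t^2
So F'(x) = 6x^2
Evaluate at x = 2:
F'(2) = 6 * 2^2
= 6 * 4
= 24

24


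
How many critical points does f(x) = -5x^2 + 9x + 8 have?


Find where f'(x) = 0:
f'(x) = -10x + 9
Set f'(x) = 0:
-10x + 9 = 0
x = -9 / (-10) = 9/10
This is a linear equation in x, so there is exactly one solution.
Number of critical points: 1

1


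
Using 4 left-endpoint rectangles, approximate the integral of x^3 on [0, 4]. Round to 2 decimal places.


Left Riemann sum uses left endpoints of each subinterval.
Interval: [0, 4], n = 4
dx = (4 - 0) / 4 = 1
Left endpoints: [0, 1, 2, 3]
f values: [0, 1, 8, 27]
Sum = dx * (sum of f values)
= 1 * 36
= 36 = 36.00

36.00


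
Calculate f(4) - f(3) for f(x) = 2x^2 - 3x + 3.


Net change = f(b) - f(a)
f(x) = 2x^2 - 3x + 3
Compute f(4):
f(4) = 2 * 4^2 - 3 * 4 + 3
= 32 - 12 + 3
= 23
Compute f(3):
f(3) = 2 * 3^2 - 3 * 3 + 3
= 18 - 9 + 3
= 12
Net change = 23 - 12 = 11

11


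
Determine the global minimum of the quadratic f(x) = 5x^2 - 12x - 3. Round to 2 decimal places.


For a quadratic f(x) = ax^2 + bx + c with a > 0, the minimum is at the vertex.
Vertex x-coordinate: x = -b/(2a)
x = -(-12) / (2 * 5)
x = 12/10 = 6/5
Substitute back to find the minimum value:
f(6/5) = 5 * (6/5)^2 - 12 * (6/5) - 3
= 36/5 - 72/5 - 3
= -51/5 = -10.20

-10.20


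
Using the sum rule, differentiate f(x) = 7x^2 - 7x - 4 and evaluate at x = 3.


Differentiate term by term using power and sum rules:
f(x) = 7x^2 - 7x - 4
f'(x) = 14x - 7
Substitute x = 3:
f'(3) = 14 * 3 - 7
= 42 - 7
= 35

35
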